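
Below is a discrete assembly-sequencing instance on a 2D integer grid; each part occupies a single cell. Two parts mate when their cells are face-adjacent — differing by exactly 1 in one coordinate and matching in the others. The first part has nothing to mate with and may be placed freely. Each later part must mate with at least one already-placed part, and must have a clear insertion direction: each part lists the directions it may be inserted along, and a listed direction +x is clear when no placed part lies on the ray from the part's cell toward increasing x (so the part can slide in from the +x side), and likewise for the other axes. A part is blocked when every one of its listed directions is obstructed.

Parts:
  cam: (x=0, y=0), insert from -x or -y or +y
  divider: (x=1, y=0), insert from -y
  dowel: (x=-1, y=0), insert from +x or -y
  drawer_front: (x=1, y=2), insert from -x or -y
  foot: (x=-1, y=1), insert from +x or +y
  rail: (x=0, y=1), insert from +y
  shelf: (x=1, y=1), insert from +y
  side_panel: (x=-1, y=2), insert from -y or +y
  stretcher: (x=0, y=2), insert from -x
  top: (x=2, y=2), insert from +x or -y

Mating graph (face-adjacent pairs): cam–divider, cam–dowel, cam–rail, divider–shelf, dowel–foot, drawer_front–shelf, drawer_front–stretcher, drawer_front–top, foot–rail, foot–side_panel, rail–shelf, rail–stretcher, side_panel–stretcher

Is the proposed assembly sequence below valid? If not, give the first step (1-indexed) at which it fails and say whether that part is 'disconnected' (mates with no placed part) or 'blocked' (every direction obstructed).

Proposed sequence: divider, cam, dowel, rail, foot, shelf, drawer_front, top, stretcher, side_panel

Valid

1. divider@(1, 0) [-y clear] — {divider}
2. cam@(0, 0) [-x clear] — {cam, divider}
3. dowel@(-1, 0) [-y clear] — {cam, divider, dowel}
4. rail@(0, 1) [+y clear] — {cam, divider, dowel, rail}
5. foot@(-1, 1) [+y clear] — {cam, divider, dowel, foot, rail}
6. shelf@(1, 1) [+y clear] — {cam, divider, dowel, foot, rail, shelf}
7. drawer_front@(1, 2) [-x clear] — {cam, divider, dowel, drawer_front, foot, rail, shelf}
8. top@(2, 2) [+x clear] — {cam, divider, dowel, drawer_front, foot, rail, shelf, top}
9. stretcher@(0, 2) [-x clear] — {cam, divider, dowel, drawer_front, foot, rail, shelf, stretcher, top}
10. side_panel@(-1, 2) [+y clear] — {cam, divider, dowel, drawer_front, foot, rail, shelf, side_panel, stretcher, top}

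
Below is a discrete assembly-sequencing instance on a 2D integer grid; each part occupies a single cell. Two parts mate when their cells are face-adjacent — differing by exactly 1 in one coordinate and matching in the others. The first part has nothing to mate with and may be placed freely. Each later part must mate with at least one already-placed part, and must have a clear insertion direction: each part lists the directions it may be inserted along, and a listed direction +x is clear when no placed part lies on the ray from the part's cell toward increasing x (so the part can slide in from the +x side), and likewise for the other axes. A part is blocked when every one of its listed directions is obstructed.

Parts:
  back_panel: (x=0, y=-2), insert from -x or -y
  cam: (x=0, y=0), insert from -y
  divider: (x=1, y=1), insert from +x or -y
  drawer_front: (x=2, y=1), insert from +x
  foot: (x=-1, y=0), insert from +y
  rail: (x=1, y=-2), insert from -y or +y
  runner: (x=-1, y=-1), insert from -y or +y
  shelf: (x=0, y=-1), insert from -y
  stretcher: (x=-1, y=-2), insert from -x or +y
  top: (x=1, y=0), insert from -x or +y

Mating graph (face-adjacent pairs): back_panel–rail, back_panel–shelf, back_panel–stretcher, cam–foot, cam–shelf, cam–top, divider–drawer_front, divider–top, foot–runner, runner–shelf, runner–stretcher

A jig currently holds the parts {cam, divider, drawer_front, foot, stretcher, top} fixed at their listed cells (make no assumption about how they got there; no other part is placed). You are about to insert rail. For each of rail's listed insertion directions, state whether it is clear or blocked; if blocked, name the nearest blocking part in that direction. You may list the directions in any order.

+y: blocked by top; -y: clear

-y: ray from rail(1, -2) has no placed part ⇒ clear
+y: nearest on ray is top@(1, 0) ⇒ blocked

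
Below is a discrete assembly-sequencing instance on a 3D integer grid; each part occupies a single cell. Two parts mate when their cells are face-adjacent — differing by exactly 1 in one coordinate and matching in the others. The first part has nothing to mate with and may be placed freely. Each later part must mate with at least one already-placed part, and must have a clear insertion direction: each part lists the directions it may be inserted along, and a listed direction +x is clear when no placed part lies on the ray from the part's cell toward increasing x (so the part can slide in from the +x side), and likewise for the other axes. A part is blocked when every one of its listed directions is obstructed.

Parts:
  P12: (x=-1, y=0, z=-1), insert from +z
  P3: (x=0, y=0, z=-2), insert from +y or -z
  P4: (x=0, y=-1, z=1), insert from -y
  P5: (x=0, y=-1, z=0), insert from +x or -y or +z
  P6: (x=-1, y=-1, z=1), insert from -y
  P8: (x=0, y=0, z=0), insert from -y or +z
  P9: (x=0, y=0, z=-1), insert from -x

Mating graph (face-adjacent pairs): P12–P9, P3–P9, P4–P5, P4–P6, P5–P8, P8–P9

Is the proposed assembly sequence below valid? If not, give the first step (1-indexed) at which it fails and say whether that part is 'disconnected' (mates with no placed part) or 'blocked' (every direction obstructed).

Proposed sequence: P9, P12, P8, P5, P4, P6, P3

Valid

1. P9@(0, 0, -1) [-x clear] — {P9}
2. P12@(-1, 0, -1) [+z clear] — {P12, P9}
3. P8@(0, 0, 0) [-y clear] — {P12, P8, P9}
4. P5@(0, -1, 0) [+x clear] — {P12, P5, P8, P9}
5. P4@(0, -1, 1) [-y clear] — {P12, P4, P5, P8, P9}
6. P6@(-1, -1, 1) [-y clear] — {P12, P4, P5, P6, P8, P9}
7. P3@(0, 0, -2) [+y clear] — {P12, P3, P4, P5, P6, P8, P9}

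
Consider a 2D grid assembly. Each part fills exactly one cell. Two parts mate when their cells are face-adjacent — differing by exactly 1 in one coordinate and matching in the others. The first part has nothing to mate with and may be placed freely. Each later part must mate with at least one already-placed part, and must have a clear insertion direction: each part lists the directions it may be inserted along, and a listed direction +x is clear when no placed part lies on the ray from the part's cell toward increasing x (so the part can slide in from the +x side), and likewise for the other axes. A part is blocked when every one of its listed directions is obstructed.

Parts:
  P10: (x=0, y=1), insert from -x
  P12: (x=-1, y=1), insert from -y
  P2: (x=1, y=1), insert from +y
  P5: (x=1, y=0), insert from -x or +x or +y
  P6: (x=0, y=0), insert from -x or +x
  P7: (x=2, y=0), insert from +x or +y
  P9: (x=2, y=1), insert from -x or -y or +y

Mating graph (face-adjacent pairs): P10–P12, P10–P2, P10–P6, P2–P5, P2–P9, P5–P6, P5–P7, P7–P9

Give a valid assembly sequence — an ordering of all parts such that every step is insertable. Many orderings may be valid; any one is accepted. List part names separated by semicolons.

1. P5@(1, 0) [-x clear] — {P5}
2. P7@(2, 0) [+x clear] — {P5, P7}
3. P9@(2, 1) [-x clear] — {P5, P7, P9}
4. P6@(0, 0) [-x clear] — {P5, P6, P7, P9}
5. P10@(0, 1) [-x clear] — {P10, P5, P6, P7, P9}
6. P12@(-1, 1) [-y clear] — {P10, P12, P5, P6, P7, P9}
7. P2@(1, 1) [+y clear] — {P10, P12, P2, P5, P6, P7, P9}

P5; P7; P9; P6; P10; P12; P2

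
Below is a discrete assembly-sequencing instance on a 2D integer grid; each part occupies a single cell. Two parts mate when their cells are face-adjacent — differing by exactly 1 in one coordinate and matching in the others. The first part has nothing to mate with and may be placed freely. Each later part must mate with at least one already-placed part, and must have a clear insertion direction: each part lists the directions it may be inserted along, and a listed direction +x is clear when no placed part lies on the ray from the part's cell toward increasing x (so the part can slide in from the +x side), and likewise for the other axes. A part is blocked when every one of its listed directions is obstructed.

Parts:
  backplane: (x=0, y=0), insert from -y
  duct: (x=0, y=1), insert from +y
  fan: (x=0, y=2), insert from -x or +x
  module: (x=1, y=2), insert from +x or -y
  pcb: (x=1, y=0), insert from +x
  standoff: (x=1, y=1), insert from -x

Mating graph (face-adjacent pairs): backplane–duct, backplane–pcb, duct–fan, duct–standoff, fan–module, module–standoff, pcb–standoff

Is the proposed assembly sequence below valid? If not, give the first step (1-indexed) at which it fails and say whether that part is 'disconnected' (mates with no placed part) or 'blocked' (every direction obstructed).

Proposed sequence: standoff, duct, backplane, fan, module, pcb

Valid

1. standoff@(1, 1) [-x clear] — {standoff}
2. duct@(0, 1) [+y clear] — {duct, standoff}
3. backplane@(0, 0) [-y clear] — {backplane, duct, standoff}
4. fan@(0, 2) [-x clear] — {backplane, duct, fan, standoff}
5. module@(1, 2) [+x clear] — {backplane, duct, fan, module, standoff}
6. pcb@(1, 0) [+x clear] — {backplane, duct, fan, module, pcb, standoff}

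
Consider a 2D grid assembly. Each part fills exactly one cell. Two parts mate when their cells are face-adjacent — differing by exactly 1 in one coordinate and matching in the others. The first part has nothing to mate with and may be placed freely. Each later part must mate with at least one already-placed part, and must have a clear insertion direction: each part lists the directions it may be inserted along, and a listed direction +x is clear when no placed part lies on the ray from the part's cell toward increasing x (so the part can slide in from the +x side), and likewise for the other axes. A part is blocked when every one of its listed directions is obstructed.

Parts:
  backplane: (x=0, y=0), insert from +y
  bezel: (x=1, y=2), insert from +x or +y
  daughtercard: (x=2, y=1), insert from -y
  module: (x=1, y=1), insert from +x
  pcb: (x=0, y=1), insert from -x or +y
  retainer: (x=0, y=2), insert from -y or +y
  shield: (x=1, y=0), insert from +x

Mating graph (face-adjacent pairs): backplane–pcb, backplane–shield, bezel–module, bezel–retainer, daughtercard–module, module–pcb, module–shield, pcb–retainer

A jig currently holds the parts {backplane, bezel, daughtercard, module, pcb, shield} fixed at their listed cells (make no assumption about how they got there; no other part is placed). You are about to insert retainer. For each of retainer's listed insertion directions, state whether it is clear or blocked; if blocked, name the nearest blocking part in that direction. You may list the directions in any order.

+y: clear; -y: blocked by pcb

-y: nearest on ray is pcb@(0, 1) ⇒ blocked
+y: ray from retainer(0, 2) has no placed part ⇒ clear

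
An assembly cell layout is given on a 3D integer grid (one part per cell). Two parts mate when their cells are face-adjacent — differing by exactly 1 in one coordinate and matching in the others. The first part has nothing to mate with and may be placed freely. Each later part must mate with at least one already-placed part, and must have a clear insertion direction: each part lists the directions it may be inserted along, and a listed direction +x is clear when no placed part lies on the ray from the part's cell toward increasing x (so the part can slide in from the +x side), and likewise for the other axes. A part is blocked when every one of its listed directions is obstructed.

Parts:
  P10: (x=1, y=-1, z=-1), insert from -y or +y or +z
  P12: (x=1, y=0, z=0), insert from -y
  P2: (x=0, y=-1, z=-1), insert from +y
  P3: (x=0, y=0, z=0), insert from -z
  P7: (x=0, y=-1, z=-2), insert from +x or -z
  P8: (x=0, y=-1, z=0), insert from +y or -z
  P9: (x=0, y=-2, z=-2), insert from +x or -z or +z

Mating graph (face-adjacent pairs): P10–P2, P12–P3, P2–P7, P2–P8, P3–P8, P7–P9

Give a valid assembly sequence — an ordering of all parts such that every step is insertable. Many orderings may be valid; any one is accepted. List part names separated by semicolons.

1. P8@(0, -1, 0) [+y clear] — {P8}
2. P3@(0, 0, 0) [-z clear] — {P3, P8}
3. P12@(1, 0, 0) [-y clear] — {P12, P3, P8}
4. P2@(0, -1, -1) [+y clear] — {P12, P2, P3, P8}
5. P7@(0, -1, -2) [+x clear] — {P12, P2, P3, P7, P8}
6. P10@(1, -1, -1) [-y clear] — {P10, P12, P2, P3, P7, P8}
7. P9@(0, -2, -2) [+x clear] — {P10, P12, P2, P3, P7, P8, P9}

P8; P3; P12; P2; P7; P10; P9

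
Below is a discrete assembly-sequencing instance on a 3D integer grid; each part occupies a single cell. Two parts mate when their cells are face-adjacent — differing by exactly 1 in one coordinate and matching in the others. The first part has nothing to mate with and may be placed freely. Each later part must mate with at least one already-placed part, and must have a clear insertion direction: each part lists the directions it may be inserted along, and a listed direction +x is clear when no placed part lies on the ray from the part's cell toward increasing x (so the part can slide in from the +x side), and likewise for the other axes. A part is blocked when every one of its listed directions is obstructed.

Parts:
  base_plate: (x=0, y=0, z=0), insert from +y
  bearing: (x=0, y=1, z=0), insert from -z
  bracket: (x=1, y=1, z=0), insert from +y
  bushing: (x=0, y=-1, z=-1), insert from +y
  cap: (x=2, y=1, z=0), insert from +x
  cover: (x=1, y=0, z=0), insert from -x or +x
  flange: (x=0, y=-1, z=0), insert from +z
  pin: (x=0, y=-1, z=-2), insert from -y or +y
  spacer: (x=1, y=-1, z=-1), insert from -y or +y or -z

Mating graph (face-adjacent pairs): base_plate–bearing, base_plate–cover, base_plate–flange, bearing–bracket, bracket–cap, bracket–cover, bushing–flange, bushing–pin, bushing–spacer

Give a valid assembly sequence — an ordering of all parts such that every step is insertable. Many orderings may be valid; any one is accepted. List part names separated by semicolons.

pin; bushing; flange; base_plate; bearing; cover; bracket; cap; spacer

1. pin@(0, -1, -2) [-y clear] — {pin}
2. bushing@(0, -1, -1) [+y clear] — {bushing, pin}
3. flange@(0, -1, 0) [+z clear] — {bushing, flange, pin}
4. base_plate@(0, 0, 0) [+y clear] — {base_plate, bushing, flange, pin}
5. bearing@(0, 1, 0) [-z clear] — {base_plate, bearing, bushing, flange, pin}
6. cover@(1, 0, 0) [+x clear] — {base_plate, bearing, bushing, cover, flange, pin}
7. bracket@(1, 1, 0) [+y clear] — {base_plate, bearing, bracket, bushing, cover, flange, pin}
8. cap@(2, 1, 0) [+x clear] — {base_plate, bearing, bracket, bushing, cap, cover, flange, pin}
9. spacer@(1, -1, -1) [-y clear] — {base_plate, bearing, bracket, bushing, cap, cover, flange, pin, spacer}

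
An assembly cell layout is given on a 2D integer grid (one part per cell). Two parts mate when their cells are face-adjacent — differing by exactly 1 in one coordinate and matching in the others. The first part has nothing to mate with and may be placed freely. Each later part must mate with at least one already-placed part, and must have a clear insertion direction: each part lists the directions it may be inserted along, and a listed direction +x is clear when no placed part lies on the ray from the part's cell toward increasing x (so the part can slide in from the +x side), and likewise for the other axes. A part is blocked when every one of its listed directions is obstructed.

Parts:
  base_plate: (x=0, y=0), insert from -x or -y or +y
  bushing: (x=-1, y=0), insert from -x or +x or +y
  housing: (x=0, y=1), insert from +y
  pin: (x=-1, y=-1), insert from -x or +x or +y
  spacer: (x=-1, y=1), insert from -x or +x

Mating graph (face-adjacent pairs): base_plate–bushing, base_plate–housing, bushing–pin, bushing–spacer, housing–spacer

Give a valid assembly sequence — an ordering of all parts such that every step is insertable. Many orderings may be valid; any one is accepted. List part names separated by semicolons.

spacer; bushing; base_plate; pin; housing

1. spacer@(-1, 1) [-x clear] — {spacer}
2. bushing@(-1, 0) [-x clear] — {bushing, spacer}
3. base_plate@(0, 0) [-y clear] — {base_plate, bushing, spacer}
4. pin@(-1, -1) [-x clear] — {base_plate, bushing, pin, spacer}
5. housing@(0, 1) [+y clear] — {base_plate, bushing, housing, pin, spacer}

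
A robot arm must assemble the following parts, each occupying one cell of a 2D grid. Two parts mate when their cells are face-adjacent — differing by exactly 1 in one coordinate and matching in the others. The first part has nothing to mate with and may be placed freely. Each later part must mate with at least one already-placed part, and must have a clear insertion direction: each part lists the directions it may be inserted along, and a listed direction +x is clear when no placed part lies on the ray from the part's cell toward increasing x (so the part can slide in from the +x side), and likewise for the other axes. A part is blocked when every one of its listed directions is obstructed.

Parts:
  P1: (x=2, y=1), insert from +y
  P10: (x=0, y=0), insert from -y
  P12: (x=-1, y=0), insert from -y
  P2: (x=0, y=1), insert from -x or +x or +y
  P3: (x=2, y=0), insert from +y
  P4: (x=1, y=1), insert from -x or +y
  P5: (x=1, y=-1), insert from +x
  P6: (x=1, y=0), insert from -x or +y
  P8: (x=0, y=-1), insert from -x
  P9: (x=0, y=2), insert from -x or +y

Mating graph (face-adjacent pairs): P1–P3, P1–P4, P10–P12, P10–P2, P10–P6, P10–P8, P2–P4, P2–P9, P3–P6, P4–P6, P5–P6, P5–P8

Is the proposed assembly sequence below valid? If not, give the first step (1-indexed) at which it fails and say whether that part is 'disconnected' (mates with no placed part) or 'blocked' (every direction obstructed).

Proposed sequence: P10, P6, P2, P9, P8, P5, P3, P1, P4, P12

Valid

1. P10@(0, 0) [-y clear] — {P10}
2. P6@(1, 0) [+y clear] — {P10, P6}
3. P2@(0, 1) [-x clear] — {P10, P2, P6}
4. P9@(0, 2) [-x clear] — {P10, P2, P6, P9}
5. P8@(0, -1) [-x clear] — {P10, P2, P6, P8, P9}
6. P5@(1, -1) [+x clear] — {P10, P2, P5, P6, P8, P9}
7. P3@(2, 0) [+y clear] — {P10, P2, P3, P5, P6, P8, P9}
8. P1@(2, 1) [+y clear] — {P1, P10, P2, P3, P5, P6, P8, P9}
9. P4@(1, 1) [+y clear] — {P1, P10, P2, P3, P4, P5, P6, P8, P9}
10. P12@(-1, 0) [-y clear] — {P1, P10, P12, P2, P3, P4, P5, P6, P8, P9}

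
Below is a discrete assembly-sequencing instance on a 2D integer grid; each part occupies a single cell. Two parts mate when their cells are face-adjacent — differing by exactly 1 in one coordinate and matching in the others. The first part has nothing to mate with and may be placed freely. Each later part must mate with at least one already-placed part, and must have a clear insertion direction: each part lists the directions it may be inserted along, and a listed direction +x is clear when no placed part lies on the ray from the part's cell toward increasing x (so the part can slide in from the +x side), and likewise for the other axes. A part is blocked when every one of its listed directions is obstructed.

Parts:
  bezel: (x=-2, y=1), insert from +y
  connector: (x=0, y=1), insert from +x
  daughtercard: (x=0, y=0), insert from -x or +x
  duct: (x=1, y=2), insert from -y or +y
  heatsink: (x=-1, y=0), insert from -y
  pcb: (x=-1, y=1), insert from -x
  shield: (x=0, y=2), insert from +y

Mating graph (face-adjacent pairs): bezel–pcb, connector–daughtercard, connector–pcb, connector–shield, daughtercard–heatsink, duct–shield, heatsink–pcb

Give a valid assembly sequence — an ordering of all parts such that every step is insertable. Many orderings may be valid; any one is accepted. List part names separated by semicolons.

duct; shield; connector; daughtercard; heatsink; pcb; bezel

1. duct@(1, 2) [-y clear] — {duct}
2. shield@(0, 2) [+y clear] — {duct, shield}
3. connector@(0, 1) [+x clear] — {connector, duct, shield}
4. daughtercard@(0, 0) [-x clear] — {connector, daughtercard, duct, shield}
5. heatsink@(-1, 0) [-y clear] — {connector, daughtercard, duct, heatsink, shield}
6. pcb@(-1, 1) [-x clear] — {connector, daughtercard, duct, heatsink, pcb, shield}
7. bezel@(-2, 1) [+y clear] — {bezel, connector, daughtercard, duct, heatsink, pcb, shield}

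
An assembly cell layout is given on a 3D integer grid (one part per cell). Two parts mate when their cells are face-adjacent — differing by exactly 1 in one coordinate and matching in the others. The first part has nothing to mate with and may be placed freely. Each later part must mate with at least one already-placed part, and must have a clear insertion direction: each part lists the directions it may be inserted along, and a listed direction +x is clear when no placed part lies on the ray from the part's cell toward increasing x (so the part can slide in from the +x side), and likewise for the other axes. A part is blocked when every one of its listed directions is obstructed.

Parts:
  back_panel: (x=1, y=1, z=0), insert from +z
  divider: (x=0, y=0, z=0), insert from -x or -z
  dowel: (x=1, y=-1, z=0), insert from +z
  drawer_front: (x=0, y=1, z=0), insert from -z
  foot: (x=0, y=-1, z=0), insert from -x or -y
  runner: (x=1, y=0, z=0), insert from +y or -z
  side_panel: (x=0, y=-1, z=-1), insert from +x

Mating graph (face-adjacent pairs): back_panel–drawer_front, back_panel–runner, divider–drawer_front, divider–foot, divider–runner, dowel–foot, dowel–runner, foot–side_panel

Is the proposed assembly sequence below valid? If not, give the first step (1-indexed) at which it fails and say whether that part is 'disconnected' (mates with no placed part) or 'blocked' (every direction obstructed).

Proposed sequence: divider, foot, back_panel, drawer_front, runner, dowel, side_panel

1. divider@(0, 0, 0) [-x clear] — {divider}
2. foot@(0, -1, 0) [-x clear] — {divider, foot}
3. back_panel@(1, 1, 0) — no placed neighbour ⇒ disconnected

Invalid at step 3 (disconnected)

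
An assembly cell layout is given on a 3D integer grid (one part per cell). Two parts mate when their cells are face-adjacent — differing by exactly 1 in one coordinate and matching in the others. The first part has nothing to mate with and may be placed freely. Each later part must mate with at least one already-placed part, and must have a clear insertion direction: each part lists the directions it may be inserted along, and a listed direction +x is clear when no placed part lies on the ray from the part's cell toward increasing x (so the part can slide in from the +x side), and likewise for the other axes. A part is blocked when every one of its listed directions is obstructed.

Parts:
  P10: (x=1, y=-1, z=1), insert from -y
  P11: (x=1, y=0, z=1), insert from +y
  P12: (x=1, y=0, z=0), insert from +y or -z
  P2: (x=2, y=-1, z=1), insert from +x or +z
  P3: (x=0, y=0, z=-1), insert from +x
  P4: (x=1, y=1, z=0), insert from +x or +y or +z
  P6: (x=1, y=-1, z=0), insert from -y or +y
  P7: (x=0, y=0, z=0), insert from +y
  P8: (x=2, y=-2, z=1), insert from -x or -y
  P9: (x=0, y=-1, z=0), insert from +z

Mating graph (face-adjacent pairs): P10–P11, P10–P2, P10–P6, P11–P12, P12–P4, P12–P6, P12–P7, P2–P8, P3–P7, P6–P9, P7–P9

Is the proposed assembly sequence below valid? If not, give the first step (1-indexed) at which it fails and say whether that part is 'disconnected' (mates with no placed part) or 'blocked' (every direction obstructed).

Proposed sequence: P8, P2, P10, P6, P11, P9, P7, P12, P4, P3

1. P8@(2, -2, 1) [-x clear] — {P8}
2. P2@(2, -1, 1) [+x clear] — {P2, P8}
3. P10@(1, -1, 1) [-y clear] — {P10, P2, P8}
4. P6@(1, -1, 0) [-y clear] — {P10, P2, P6, P8}
5. P11@(1, 0, 1) [+y clear] — {P10, P11, P2, P6, P8}
6. P9@(0, -1, 0) [+z clear] — {P10, P11, P2, P6, P8, P9}
7. P7@(0, 0, 0) [+y clear] — {P10, P11, P2, P6, P7, P8, P9}
8. P12@(1, 0, 0) [+y clear] — {P10, P11, P12, P2, P6, P7, P8, P9}
9. P4@(1, 1, 0) [+x clear] — {P10, P11, P12, P2, P4, P6, P7, P8, P9}
10. P3@(0, 0, -1) [+x clear] — {P10, P11, P12, P2, P3, P4, P6, P7, P8, P9}

Valid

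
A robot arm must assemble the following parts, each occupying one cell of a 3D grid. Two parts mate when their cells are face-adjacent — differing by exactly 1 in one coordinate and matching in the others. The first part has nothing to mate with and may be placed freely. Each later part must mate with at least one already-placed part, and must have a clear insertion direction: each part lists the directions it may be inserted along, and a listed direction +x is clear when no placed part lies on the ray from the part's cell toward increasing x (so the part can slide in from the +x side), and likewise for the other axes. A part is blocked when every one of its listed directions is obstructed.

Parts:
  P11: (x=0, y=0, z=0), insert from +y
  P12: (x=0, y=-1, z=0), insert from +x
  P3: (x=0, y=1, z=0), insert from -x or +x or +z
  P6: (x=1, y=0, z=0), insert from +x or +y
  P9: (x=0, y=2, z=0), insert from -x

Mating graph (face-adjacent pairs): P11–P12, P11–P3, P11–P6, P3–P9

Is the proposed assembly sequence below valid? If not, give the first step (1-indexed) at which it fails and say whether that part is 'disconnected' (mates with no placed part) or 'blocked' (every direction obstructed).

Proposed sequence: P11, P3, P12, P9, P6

Valid

1. P11@(0, 0, 0) [+y clear] — {P11}
2. P3@(0, 1, 0) [-x clear] — {P11, P3}
3. P12@(0, -1, 0) [+x clear] — {P11, P12, P3}
4. P9@(0, 2, 0) [-x clear] — {P11, P12, P3, P9}
5. P6@(1, 0, 0) [+x clear] — {P11, P12, P3, P6, P9}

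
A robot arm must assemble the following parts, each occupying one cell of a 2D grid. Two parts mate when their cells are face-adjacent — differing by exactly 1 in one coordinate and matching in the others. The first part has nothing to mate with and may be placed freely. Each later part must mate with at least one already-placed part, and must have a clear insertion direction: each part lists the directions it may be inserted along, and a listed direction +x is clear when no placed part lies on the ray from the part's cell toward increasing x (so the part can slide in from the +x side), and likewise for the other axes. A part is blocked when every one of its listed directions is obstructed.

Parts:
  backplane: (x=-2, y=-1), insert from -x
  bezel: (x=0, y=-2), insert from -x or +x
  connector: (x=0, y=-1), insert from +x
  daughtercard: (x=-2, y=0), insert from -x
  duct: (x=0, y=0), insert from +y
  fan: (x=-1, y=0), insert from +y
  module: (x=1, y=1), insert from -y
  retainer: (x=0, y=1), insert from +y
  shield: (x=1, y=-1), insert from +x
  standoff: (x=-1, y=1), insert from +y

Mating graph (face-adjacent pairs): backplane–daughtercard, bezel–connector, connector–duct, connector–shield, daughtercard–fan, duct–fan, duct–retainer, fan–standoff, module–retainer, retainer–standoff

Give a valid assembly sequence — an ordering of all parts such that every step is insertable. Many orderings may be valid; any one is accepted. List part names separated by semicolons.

connector; duct; retainer; module; shield; bezel; fan; standoff; daughtercard; backplane

1. connector@(0, -1) [+x clear] — {connector}
2. duct@(0, 0) [+y clear] — {connector, duct}
3. retainer@(0, 1) [+y clear] — {connector, duct, retainer}
4. module@(1, 1) [-y clear] — {connector, duct, module, retainer}
5. shield@(1, -1) [+x clear] — {connector, duct, module, retainer, shield}
6. bezel@(0, -2) [-x clear] — {bezel, connector, duct, module, retainer, shield}
7. fan@(-1, 0) [+y clear] — {bezel, connector, duct, fan, module, retainer, shield}
8. standoff@(-1, 1) [+y clear] — {bezel, connector, duct, fan, module, retainer, shield, standoff}
9. daughtercard@(-2, 0) [-x clear] — {bezel, connector, daughtercard, duct, fan, module, retainer, shield, standoff}
10. backplane@(-2, -1) [-x clear] — {backplane, bezel, connector, daughtercard, duct, fan, module, retainer, shield, standoff}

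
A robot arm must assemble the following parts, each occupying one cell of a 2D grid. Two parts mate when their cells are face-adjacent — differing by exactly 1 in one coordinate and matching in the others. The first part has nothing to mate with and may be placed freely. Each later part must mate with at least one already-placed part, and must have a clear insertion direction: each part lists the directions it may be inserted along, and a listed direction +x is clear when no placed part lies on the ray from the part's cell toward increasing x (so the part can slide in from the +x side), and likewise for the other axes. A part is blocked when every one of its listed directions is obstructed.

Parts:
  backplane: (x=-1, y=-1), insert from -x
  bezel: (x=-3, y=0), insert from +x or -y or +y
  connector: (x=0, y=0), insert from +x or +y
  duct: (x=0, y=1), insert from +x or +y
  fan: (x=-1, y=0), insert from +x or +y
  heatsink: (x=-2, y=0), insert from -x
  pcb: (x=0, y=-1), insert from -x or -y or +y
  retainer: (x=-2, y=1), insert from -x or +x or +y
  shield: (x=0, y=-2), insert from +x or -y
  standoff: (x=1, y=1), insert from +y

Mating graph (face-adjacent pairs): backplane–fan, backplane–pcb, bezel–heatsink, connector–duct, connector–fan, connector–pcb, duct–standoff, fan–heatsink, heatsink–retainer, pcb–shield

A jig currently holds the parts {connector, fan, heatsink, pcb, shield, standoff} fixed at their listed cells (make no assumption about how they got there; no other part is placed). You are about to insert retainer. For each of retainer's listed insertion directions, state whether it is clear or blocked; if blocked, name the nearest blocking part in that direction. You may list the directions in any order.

+x: blocked by standoff; +y: clear; -x: clear

-x: ray from retainer(-2, 1) has no placed part ⇒ clear
+x: nearest on ray is standoff@(1, 1) ⇒ blocked
+y: ray from retainer(-2, 1) has no placed part ⇒ clear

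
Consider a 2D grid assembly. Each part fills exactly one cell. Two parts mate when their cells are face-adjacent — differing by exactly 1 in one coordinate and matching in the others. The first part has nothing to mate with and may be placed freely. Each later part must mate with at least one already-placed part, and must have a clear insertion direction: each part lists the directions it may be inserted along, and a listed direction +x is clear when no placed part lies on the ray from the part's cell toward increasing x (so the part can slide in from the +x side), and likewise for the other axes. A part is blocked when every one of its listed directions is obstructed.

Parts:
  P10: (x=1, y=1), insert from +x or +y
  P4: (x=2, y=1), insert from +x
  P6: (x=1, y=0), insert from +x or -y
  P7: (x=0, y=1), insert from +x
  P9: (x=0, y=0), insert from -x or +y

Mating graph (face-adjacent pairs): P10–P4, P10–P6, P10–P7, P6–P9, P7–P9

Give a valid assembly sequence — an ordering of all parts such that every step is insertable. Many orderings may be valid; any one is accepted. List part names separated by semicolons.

P6; P9; P7; P10; P4

1. P6@(1, 0) [+x clear] — {P6}
2. P9@(0, 0) [-x clear] — {P6, P9}
3. P7@(0, 1) [+x clear] — {P6, P7, P9}
4. P10@(1, 1) [+x clear] — {P10, P6, P7, P9}
5. P4@(2, 1) [+x clear] — {P10, P4, P6, P7, P9}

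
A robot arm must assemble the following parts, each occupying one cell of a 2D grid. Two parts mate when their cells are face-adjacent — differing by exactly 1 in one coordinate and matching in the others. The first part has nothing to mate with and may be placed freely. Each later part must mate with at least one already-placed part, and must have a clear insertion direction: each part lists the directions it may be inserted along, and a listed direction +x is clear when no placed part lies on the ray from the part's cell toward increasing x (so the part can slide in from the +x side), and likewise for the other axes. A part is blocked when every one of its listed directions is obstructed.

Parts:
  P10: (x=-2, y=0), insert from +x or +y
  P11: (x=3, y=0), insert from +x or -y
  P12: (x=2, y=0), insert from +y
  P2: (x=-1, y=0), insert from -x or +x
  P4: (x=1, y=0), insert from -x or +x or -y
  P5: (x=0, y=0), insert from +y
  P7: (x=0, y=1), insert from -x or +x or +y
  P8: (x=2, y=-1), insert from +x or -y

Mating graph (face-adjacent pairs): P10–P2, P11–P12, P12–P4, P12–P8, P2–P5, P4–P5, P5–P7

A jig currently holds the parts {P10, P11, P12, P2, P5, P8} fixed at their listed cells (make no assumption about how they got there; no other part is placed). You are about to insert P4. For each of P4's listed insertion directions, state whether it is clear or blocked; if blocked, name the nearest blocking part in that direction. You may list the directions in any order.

+x: blocked by P12; -x: blocked by P5; -y: clear

-x: nearest on ray is P5@(0, 0) ⇒ blocked
+x: nearest on ray is P12@(2, 0) ⇒ blocked
-y: ray from P4(1, 0) has no placed part ⇒ clear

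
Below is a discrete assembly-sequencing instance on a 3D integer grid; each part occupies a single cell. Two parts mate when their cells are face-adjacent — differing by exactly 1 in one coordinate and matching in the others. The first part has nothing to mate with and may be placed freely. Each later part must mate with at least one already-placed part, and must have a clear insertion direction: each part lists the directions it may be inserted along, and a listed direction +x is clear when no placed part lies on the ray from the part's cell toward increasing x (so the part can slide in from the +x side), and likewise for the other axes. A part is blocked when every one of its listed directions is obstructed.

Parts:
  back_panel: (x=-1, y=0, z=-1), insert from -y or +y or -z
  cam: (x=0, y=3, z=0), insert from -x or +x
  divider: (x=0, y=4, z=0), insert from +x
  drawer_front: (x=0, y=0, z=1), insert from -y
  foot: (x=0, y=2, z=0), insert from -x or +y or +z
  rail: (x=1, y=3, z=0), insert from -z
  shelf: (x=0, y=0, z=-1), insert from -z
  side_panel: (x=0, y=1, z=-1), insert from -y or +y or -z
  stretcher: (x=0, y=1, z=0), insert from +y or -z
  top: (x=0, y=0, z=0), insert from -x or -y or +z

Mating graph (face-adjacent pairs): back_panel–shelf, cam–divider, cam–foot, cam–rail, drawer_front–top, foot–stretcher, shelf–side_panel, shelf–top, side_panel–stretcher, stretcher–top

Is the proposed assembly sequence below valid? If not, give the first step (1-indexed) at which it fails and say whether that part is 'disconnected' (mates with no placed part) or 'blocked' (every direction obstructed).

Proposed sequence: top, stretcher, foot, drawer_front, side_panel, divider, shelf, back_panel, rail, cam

Invalid at step 6 (disconnected)

1. top@(0, 0, 0) [-x clear] — {top}
2. stretcher@(0, 1, 0) [+y clear] — {stretcher, top}
3. foot@(0, 2, 0) [-x clear] — {foot, stretcher, top}
4. drawer_front@(0, 0, 1) [-y clear] — {drawer_front, foot, stretcher, top}
5. side_panel@(0, 1, -1) [-y clear] — {drawer_front, foot, side_panel, stretcher, top}
6. divider@(0, 4, 0) — no placed neighbour ⇒ disconnected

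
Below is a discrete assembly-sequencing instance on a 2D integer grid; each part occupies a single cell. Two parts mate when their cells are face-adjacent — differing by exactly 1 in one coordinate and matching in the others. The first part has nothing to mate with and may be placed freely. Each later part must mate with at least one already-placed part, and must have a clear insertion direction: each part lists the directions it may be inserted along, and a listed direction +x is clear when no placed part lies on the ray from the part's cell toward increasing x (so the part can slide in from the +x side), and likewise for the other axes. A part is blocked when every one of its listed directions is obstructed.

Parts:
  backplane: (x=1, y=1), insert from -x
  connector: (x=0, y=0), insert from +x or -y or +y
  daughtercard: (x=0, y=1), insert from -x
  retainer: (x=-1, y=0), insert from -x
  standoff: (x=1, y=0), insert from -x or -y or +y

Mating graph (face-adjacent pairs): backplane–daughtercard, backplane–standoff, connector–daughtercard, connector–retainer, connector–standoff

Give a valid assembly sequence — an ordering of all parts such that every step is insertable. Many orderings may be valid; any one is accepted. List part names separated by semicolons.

backplane; standoff; daughtercard; connector; retainer

1. backplane@(1, 1) [-x clear] — {backplane}
2. standoff@(1, 0) [-x clear] — {backplane, standoff}
3. daughtercard@(0, 1) [-x clear] — {backplane, daughtercard, standoff}
4. connector@(0, 0) [-y clear] — {backplane, connector, daughtercard, standoff}
5. retainer@(-1, 0) [-x clear] — {backplane, connector, daughtercard, retainer, standoff}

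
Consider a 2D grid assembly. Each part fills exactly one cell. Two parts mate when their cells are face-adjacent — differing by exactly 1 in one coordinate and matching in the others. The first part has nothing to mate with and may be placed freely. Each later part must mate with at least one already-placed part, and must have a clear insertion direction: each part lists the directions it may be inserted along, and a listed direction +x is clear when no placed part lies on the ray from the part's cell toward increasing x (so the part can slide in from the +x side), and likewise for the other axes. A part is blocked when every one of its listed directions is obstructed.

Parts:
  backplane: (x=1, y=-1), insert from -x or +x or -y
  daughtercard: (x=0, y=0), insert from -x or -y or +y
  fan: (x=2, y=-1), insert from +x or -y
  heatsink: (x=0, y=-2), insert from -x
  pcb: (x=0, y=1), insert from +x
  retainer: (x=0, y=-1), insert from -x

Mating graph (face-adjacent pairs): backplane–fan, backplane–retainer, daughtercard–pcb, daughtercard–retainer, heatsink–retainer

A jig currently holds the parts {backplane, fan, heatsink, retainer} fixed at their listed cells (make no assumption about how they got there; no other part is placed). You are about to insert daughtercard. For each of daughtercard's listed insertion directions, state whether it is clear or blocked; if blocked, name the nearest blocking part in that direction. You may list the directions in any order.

-x: ray from daughtercard(0, 0) has no placed part ⇒ clear
-y: nearest on ray is retainer@(0, -1) ⇒ blocked
+y: ray from daughtercard(0, 0) has no placed part ⇒ clear

+y: clear; -x: clear; -y: blocked by retainer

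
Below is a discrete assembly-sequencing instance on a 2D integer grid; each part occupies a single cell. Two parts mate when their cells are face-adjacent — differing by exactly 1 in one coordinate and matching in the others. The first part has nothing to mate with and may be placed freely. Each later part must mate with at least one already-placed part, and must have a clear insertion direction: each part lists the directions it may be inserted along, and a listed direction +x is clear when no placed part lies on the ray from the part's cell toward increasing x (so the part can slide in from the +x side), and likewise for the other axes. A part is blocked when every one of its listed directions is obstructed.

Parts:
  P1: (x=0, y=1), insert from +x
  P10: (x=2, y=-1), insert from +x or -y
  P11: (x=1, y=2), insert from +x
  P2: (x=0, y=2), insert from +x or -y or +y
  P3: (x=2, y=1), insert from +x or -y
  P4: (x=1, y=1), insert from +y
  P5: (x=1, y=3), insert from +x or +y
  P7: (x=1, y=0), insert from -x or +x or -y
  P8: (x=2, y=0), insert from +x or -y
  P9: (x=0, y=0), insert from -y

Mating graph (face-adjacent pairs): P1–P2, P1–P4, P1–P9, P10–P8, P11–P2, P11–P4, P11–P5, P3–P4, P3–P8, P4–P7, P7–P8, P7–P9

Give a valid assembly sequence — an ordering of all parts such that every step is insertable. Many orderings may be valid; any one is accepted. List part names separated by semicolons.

P7; P8; P10; P9; P1; P2; P3; P4; P11; P5

1. P7@(1, 0) [-x clear] — {P7}
2. P8@(2, 0) [+x clear] — {P7, P8}
3. P10@(2, -1) [+x clear] — {P10, P7, P8}
4. P9@(0, 0) [-y clear] — {P10, P7, P8, P9}
5. P1@(0, 1) [+x clear] — {P1, P10, P7, P8, P9}
6. P2@(0, 2) [+x clear] — {P1, P10, P2, P7, P8, P9}
7. P3@(2, 1) [+x clear] — {P1, P10, P2, P3, P7, P8, P9}
8. P4@(1, 1) [+y clear] — {P1, P10, P2, P3, P4, P7, P8, P9}
9. P11@(1, 2) [+x clear] — {P1, P10, P11, P2, P3, P4, P7, P8, P9}
10. P5@(1, 3) [+x clear] — {P1, P10, P11, P2, P3, P4, P5, P7, P8, P9}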